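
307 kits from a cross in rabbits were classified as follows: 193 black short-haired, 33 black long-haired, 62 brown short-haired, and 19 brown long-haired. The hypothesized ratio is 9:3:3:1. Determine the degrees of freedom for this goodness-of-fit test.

A goodness-of-fit test with 4 phenotype classes has df = 4 − 1 = 3.

3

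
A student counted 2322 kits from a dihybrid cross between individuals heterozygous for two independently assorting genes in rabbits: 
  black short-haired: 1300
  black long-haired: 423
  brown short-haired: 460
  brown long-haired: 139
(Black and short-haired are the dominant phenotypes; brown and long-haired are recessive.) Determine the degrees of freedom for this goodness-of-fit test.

3

A dihybrid F₂ with independent assortment and complete dominance at both loci gives a 9:3:3:1 phenotypic ratio.
A goodness-of-fit test with 4 phenotype classes has df = 4 − 1 = 3.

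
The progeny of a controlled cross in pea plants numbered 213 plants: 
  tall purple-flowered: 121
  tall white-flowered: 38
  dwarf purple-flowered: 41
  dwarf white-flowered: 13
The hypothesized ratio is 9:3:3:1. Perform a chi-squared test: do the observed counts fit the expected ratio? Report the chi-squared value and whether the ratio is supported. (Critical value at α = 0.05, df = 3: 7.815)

Expected counts for N = 213 under a 9:3:3:1 ratio (total parts = 16):
  tall purple-flowered: 213 × 9/16 = 119.8125
  tall white-flowered: 213 × 3/16 = 39.9375
  dwarf purple-flowered: 213 × 3/16 = 39.9375
  dwarf white-flowered: 213 × 1/16 = 13.3125
χ² = Σ (O − E)² / E
  tall purple-flowered: (121 − 119.8125)² / 119.8125 = 0.0118
  tall white-flowered: (38 − 39.9375)² / 39.9375 = 0.0940
  dwarf purple-flowered: (41 − 39.9375)² / 39.9375 = 0.0283
  dwarf white-flowered: (13 − 13.3125)² / 13.3125 = 0.0073
χ² = 0.0118 + 0.0940 + 0.0283 + 0.0073 = 0.1414 ≈ 0.141
Degrees of freedom = 4 − 1 = 3; critical value at α = 0.05 is 7.815.
Since 0.141 < 7.815, we fail to reject the null hypothesis — the data are consistent with the 9:3:3:1 ratio.

0.141; consistent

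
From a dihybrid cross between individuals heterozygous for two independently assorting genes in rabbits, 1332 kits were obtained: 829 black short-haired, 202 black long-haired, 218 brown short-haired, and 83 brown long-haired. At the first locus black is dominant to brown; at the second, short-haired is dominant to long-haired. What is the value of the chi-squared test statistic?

A dihybrid F₂ with independent assortment and complete dominance at both loci gives a 9:3:3:1 phenotypic ratio.
Total ratio parts = 16. Expected numbers out of 1332:
  black short-haired: 1332 × 9/16 = 749.25
  black long-haired: 1332 × 3/16 = 249.75
  brown short-haired: 1332 × 3/16 = 249.75
  brown long-haired: 1332 × 1/16 = 83.25
χ² = Σ (O − E)² / E
  black short-haired: (829 − 749.25)² / 749.25 = 8.4886
  black long-haired: (202 − 249.75)² / 249.75 = 9.1294
  brown short-haired: (218 − 249.75)² / 249.75 = 4.0363
  brown long-haired: (83 − 83.25)² / 83.25 = 0.0008
χ² = 8.4886 + 9.1294 + 4.0363 + 0.0008 = 21.6551 ≈ 21.655

21.655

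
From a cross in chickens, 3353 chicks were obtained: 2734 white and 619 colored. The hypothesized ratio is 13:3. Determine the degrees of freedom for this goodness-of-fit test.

1

A goodness-of-fit test with 2 phenotype classes has df = 2 − 1 = 1.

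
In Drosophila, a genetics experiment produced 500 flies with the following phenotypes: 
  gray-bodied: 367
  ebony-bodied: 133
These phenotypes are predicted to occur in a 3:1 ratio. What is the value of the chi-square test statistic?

The 3:1 ratio has 4 parts, so with N = 500 the expected counts are:
  gray-bodied: 500 × 3/4 = 375
  ebony-bodied: 500 × 1/4 = 125
χ² = Σ (O − E)² / E
  gray-bodied: (367 − 375)² / 375 = 0.1707
  ebony-bodied: (133 − 125)² / 125 = 0.5120
χ² = 0.1707 + 0.5120 = 0.6827 ≈ 0.683

0.683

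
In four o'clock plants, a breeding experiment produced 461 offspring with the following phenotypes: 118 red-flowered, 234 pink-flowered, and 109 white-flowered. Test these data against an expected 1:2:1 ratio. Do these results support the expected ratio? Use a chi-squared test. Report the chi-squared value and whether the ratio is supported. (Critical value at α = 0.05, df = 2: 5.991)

Expected counts for N = 461 under a 1:2:1 ratio (total parts = 4):
  red-flowered: 461 × 1/4 = 115.25
  pink-flowered: 461 × 2/4 = 230.5
  white-flowered: 461 × 1/4 = 115.25
χ² = Σ (O − E)² / E
  red-flowered: (118 − 115.25)² / 115.25 = 0.0656
  pink-flowered: (234 − 230.5)² / 230.5 = 0.0531
  white-flowered: (109 − 115.25)² / 115.25 = 0.3389
χ² = 0.0656 + 0.0531 + 0.3389 = 0.4576 ≈ 0.458
Degrees of freedom = 3 − 1 = 2; critical value at α = 0.05 is 5.991.
Since 0.458 < 5.991, we fail to reject the null hypothesis — the data are consistent with the 1:2:1 ratio.

0.458; consistent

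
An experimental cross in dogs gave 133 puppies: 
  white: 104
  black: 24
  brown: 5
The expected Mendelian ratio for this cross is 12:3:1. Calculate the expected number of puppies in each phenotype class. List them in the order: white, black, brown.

99.75, 24.9375, 8.3125

Expected counts for N = 133 under a 12:3:1 ratio (total parts = 16):
  white: 133 × 12/16 = 99.75
  black: 133 × 3/16 = 24.9375
  brown: 133 × 1/16 = 8.3125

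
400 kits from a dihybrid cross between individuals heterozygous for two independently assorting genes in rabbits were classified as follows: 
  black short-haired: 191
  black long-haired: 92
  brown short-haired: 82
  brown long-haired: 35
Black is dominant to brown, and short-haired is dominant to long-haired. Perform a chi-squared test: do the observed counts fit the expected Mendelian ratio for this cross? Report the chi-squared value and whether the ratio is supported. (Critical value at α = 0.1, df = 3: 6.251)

13.644; not consistent

A dihybrid F₂ with independent assortment and complete dominance at both loci gives a 9:3:3:1 phenotypic ratio.
Expected counts for N = 400 under a 9:3:3:1 ratio (total parts = 16):
  black short-haired: 400 × 9/16 = 225
  black long-haired: 400 × 3/16 = 75
  brown short-haired: 400 × 3/16 = 75
  brown long-haired: 400 × 1/16 = 25
χ² = Σ (O − E)² / E
  black short-haired: (191 − 225)² / 225 = 5.1378
  black long-haired: (92 − 75)² / 75 = 3.8533
  brown short-haired: (82 − 75)² / 75 = 0.6533
  brown long-haired: (35 − 25)² / 25 = 4.0000
χ² = 5.1378 + 3.8533 + 0.6533 + 4.0000 = 13.6444 ≈ 13.644
Degrees of freedom = 4 − 1 = 3; critical value at α = 0.1 is 6.251.
Since 13.644 > 6.251, we reject the null hypothesis — the data do not fit the 9:3:3:1 ratio.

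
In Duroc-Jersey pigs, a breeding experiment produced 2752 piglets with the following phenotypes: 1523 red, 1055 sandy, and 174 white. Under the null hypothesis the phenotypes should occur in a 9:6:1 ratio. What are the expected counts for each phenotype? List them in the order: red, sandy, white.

1548, 1032, 172

Total ratio parts = 16. Expected numbers out of 2752:
  red: 2752 × 9/16 = 1548
  sandy: 2752 × 6/16 = 1032
  white: 2752 × 1/16 = 172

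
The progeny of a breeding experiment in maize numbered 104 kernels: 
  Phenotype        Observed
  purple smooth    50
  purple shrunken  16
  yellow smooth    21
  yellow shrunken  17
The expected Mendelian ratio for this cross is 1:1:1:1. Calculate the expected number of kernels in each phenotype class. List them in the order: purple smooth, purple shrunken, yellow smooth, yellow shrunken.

Under the 1:1:1:1 hypothesis (Σ ratio = 4, N = 104):
  purple smooth: 104 × 1/4 = 26
  purple shrunken: 104 × 1/4 = 26
  yellow smooth: 104 × 1/4 = 26
  yellow shrunken: 104 × 1/4 = 26

26, 26, 26, 26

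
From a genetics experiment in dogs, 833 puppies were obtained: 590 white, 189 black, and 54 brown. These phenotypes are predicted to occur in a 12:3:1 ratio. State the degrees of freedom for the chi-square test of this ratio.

A goodness-of-fit test with 3 phenotype classes has df = 3 − 1 = 2.

2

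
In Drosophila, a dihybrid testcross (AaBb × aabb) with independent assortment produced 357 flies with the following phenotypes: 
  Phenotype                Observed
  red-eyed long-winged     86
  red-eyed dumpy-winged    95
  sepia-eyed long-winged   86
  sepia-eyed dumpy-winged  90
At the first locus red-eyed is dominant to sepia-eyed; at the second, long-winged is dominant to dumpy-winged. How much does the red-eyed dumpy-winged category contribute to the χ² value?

A dihybrid testcross with independent assortment gives a 1:1:1:1 ratio.
Expected counts for N = 357 under a 1:1:1:1 ratio (total parts = 4):
  red-eyed long-winged: 357 × 1/4 = 89.25
  red-eyed dumpy-winged: 357 × 1/4 = 89.25
  sepia-eyed long-winged: 357 × 1/4 = 89.25
  sepia-eyed dumpy-winged: 357 × 1/4 = 89.25
Contribution of red-eyed dumpy-winged: (95 − 89.25)² / 89.25 = 0.3704

0.370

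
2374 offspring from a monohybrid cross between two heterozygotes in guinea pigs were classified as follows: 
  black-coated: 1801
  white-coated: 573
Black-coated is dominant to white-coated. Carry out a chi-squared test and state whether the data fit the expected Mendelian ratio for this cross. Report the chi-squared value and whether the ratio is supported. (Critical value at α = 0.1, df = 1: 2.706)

0.944; consistent

For a monohybrid cross between heterozygotes with complete dominance, the expected phenotypic ratio is 3:1.
Under the 3:1 hypothesis (Σ ratio = 4, N = 2374):
  black-coated: 2374 × 3/4 = 1780.5
  white-coated: 2374 × 1/4 = 593.5
χ² = Σ (O − E)² / E
  black-coated: (1801 − 1780.5)² / 1780.5 = 0.2360
  white-coated: (573 − 593.5)² / 593.5 = 0.7081
χ² = 0.2360 + 0.7081 = 0.9441 ≈ 0.944
Degrees of freedom = 2 − 1 = 1; critical value at α = 0.1 is 2.706.
Since 0.944 < 2.706, we fail to reject the null hypothesis — the data are consistent with the 3:1 ratio.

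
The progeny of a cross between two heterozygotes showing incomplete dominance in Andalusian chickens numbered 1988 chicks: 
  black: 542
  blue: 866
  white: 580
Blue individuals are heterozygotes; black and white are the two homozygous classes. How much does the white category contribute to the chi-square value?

With incomplete dominance, a heterozygote × heterozygote cross gives a 1:2:1 phenotypic ratio.
Total ratio parts = 4. Expected numbers out of 1988:
  black: 1988 × 1/4 = 497
  blue: 1988 × 2/4 = 994
  white: 1988 × 1/4 = 497
Contribution of white: (580 − 497)² / 497 = 13.8612

13.861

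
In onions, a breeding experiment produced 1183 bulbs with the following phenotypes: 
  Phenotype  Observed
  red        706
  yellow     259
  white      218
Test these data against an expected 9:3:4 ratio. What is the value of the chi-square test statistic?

Total ratio parts = 16. Expected numbers out of 1183:
  red: 1183 × 9/16 = 665.4375
  yellow: 1183 × 3/16 = 221.8125
  white: 1183 × 4/16 = 295.75
χ² = Σ (O − E)² / E
  red: (706 − 665.4375)² / 665.4375 = 2.4725
  yellow: (259 − 221.8125)² / 221.8125 = 6.2346
  white: (218 − 295.75)² / 295.75 = 20.4398
χ² = 2.4725 + 6.2346 + 20.4398 = 29.1469 ≈ 29.147

29.147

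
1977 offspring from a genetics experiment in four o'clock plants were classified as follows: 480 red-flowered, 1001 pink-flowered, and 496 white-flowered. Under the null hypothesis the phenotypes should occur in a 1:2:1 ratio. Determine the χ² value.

0.575

Total ratio parts = 4. Expected numbers out of 1977:
  red-flowered: 1977 × 1/4 = 494.25
  pink-flowered: 1977 × 2/4 = 988.5
  white-flowered: 1977 × 1/4 = 494.25
χ² = Σ (O − E)² / E
  red-flowered: (480 − 494.25)² / 494.25 = 0.4108
  pink-flowered: (1001 − 988.5)² / 988.5 = 0.1581
  white-flowered: (496 − 494.25)² / 494.25 = 0.0062
χ² = 0.4108 + 0.1581 + 0.0062 = 0.5751 ≈ 0.575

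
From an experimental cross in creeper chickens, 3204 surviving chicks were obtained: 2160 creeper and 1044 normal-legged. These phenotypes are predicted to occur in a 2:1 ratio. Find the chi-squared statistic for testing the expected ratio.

Under the 2:1 hypothesis (Σ ratio = 3, N = 3204):
  creeper: 3204 × 2/3 = 2136
  normal-legged: 3204 × 1/3 = 1068
χ² = Σ (O − E)² / E
  creeper: (2160 − 2136)² / 2136 = 0.2697
  normal-legged: (1044 − 1068)² / 1068 = 0.5393
χ² = 0.2697 + 0.5393 = 0.809

0.809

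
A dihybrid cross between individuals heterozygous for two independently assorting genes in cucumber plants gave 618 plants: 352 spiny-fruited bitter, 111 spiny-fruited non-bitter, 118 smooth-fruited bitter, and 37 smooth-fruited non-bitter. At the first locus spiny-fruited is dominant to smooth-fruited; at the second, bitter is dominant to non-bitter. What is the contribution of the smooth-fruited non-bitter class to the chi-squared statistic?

A dihybrid F₂ with independent assortment and complete dominance at both loci gives a 9:3:3:1 phenotypic ratio.
Total ratio parts = 16. Expected numbers out of 618:
  spiny-fruited bitter: 618 × 9/16 = 347.625
  spiny-fruited non-bitter: 618 × 3/16 = 115.875
  smooth-fruited bitter: 618 × 3/16 = 115.875
  smooth-fruited non-bitter: 618 × 1/16 = 38.625
Contribution of smooth-fruited non-bitter: (37 − 38.625)² / 38.625 = 0.0684

0.068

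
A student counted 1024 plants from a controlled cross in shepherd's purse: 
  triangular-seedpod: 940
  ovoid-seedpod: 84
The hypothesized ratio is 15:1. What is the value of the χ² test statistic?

6.667

The 15:1 ratio has 16 parts, so with N = 1024 the expected counts are:
  triangular-seedpod: 1024 × 15/16 = 960
  ovoid-seedpod: 1024 × 1/16 = 64
χ² = Σ (O − E)² / E
  triangular-seedpod: (940 − 960)² / 960 = 0.4167
  ovoid-seedpod: (84 − 64)² / 64 = 6.2500
χ² = 0.4167 + 6.2500 = 6.6667 ≈ 6.667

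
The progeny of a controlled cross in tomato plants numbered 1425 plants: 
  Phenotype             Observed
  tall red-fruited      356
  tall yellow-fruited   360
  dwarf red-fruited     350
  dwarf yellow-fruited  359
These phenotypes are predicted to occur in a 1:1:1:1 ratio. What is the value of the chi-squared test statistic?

0.171

Under the 1:1:1:1 hypothesis (Σ ratio = 4, N = 1425):
  tall red-fruited: 1425 × 1/4 = 356.25
  tall yellow-fruited: 1425 × 1/4 = 356.25
  dwarf red-fruited: 1425 × 1/4 = 356.25
  dwarf yellow-fruited: 1425 × 1/4 = 356.25
χ² = Σ (O − E)² / E
  tall red-fruited: (356 − 356.25)² / 356.25 = 0.0002
  tall yellow-fruited: (360 − 356.25)² / 356.25 = 0.0395
  dwarf red-fruited: (350 − 356.25)² / 356.25 = 0.1096
  dwarf yellow-fruited: (359 − 356.25)² / 356.25 = 0.0212
χ² = 0.0002 + 0.0395 + 0.1096 + 0.0212 = 0.1705 ≈ 0.171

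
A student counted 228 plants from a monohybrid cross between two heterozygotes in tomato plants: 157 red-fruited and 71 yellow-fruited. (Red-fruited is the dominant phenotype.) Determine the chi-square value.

4.585

For a monohybrid cross between heterozygotes with complete dominance, the expected phenotypic ratio is 3:1.
Expected counts for N = 228 under a 3:1 ratio (total parts = 4):
  red-fruited: 228 × 3/4 = 171
  yellow-fruited: 228 × 1/4 = 57
χ² = Σ (O − E)² / E
  red-fruited: (157 − 171)² / 171 = 1.1462
  yellow-fruited: (71 − 57)² / 57 = 3.4386
χ² = 1.1462 + 3.4386 = 4.5848 ≈ 4.585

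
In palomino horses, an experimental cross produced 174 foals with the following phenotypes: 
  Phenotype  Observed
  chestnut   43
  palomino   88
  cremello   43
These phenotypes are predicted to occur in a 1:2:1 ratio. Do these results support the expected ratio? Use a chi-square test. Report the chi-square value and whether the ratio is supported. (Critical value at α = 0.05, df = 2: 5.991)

0.023; consistent

Expected counts for N = 174 under a 1:2:1 ratio (total parts = 4):
  chestnut: 174 × 1/4 = 43.5
  palomino: 174 × 2/4 = 87
  cremello: 174 × 1/4 = 43.5
χ² = Σ (O − E)² / E
  chestnut: (43 − 43.5)² / 43.5 = 0.0057
  palomino: (88 − 87)² / 87 = 0.0115
  cremello: (43 − 43.5)² / 43.5 = 0.0057
χ² = 0.0057 + 0.0115 + 0.0057 = 0.0229 ≈ 0.023
Degrees of freedom = 3 − 1 = 2; critical value at α = 0.05 is 5.991.
Since 0.023 < 5.991, we fail to reject the null hypothesis — the data are consistent with the 1:2:1 ratio.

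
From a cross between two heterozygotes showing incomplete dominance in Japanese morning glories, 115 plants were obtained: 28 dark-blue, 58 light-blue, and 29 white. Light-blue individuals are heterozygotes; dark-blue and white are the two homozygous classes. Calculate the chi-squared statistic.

0.026

With incomplete dominance, a heterozygote × heterozygote cross gives a 1:2:1 phenotypic ratio.
Under the 1:2:1 hypothesis (Σ ratio = 4, N = 115):
  dark-blue: 115 × 1/4 = 28.75
  light-blue: 115 × 2/4 = 57.5
  white: 115 × 1/4 = 28.75
χ² = Σ (O − E)² / E
  dark-blue: (28 − 28.75)² / 28.75 = 0.0196
  light-blue: (58 − 57.5)² / 57.5 = 0.0043
  white: (29 − 28.75)² / 28.75 = 0.0022
χ² = 0.0196 + 0.0043 + 0.0022 = 0.0261 ≈ 0.026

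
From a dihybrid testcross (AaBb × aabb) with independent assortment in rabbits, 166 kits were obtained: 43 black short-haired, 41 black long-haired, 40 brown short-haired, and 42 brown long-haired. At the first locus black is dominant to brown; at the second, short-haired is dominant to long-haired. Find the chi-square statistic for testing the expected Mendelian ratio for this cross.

A dihybrid testcross with independent assortment gives a 1:1:1:1 ratio.
Total ratio parts = 4. Expected numbers out of 166:
  black short-haired: 166 × 1/4 = 41.5
  black long-haired: 166 × 1/4 = 41.5
  brown short-haired: 166 × 1/4 = 41.5
  brown long-haired: 166 × 1/4 = 41.5
χ² = Σ (O − E)² / E
  black short-haired: (43 − 41.5)² / 41.5 = 0.0542
  black long-haired: (41 − 41.5)² / 41.5 = 0.0060
  brown short-haired: (40 − 41.5)² / 41.5 = 0.0542
  brown long-haired: (42 − 41.5)² / 41.5 = 0.0060
χ² = 0.0542 + 0.0060 + 0.0542 + 0.0060 = 0.1204 ≈ 0.120

0.120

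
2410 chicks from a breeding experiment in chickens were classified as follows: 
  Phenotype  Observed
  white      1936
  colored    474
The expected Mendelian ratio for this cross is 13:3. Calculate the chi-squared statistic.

Under the 13:3 hypothesis (Σ ratio = 16, N = 2410):
  white: 2410 × 13/16 = 1958.125
  colored: 2410 × 3/16 = 451.875
χ² = Σ (O − E)² / E
  white: (1936 − 1958.125)² / 1958.125 = 0.2500
  colored: (474 − 451.875)² / 451.875 = 1.0833
χ² = 0.2500 + 1.0833 = 1.3333 ≈ 1.333

1.333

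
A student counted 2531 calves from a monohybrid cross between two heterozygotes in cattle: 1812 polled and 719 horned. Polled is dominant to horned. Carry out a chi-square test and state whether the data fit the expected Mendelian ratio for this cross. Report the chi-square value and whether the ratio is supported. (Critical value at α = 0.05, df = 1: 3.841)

15.676; not consistent

For a monohybrid cross between heterozygotes with complete dominance, the expected phenotypic ratio is 3:1.
Total ratio parts = 4. Expected numbers out of 2531:
  polled: 2531 × 3/4 = 1898.25
  horned: 2531 × 1/4 = 632.75
χ² = Σ (O − E)² / E
  polled: (1812 − 1898.25)² / 1898.25 = 3.9189
  horned: (719 − 632.75)² / 632.75 = 11.7567
χ² = 3.9189 + 11.7567 = 15.6756 ≈ 15.676
Degrees of freedom = 2 − 1 = 1; critical value at α = 0.05 is 3.841.
Since 15.676 > 3.841, we reject the null hypothesis — the data do not fit the 3:1 ratio.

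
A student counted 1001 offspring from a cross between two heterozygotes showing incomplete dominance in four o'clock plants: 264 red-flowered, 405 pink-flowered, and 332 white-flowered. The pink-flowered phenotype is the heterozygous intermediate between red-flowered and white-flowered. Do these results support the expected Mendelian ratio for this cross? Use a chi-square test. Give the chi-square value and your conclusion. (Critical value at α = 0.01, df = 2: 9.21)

With incomplete dominance, a heterozygote × heterozygote cross gives a 1:2:1 phenotypic ratio.
Expected counts for N = 1001 under a 1:2:1 ratio (total parts = 4):
  red-flowered: 1001 × 1/4 = 250.25
  pink-flowered: 1001 × 2/4 = 500.5
  white-flowered: 1001 × 1/4 = 250.25
χ² = Σ (O − E)² / E
  red-flowered: (264 − 250.25)² / 250.25 = 0.7555
  pink-flowered: (405 − 500.5)² / 500.5 = 18.2223
  white-flowered: (332 − 250.25)² / 250.25 = 26.7055
χ² = 0.7555 + 18.2223 + 26.7055 = 45.6833 ≈ 45.683
Degrees of freedom = 3 − 1 = 2; critical value at α = 0.01 is 9.21.
Since 45.683 > 9.21, we reject the null hypothesis — the data do not fit the 1:2:1 ratio.

45.683; not consistent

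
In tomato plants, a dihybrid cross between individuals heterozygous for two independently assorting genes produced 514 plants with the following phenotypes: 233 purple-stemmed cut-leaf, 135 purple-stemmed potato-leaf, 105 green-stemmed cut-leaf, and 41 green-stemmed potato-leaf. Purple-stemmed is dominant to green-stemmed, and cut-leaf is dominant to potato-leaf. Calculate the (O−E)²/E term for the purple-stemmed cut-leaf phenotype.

10.895

A dihybrid F₂ with independent assortment and complete dominance at both loci gives a 9:3:3:1 phenotypic ratio.
Total ratio parts = 16. Expected numbers out of 514:
  purple-stemmed cut-leaf: 514 × 9/16 = 289.125
  purple-stemmed potato-leaf: 514 × 3/16 = 96.375
  green-stemmed cut-leaf: 514 × 3/16 = 96.375
  green-stemmed potato-leaf: 514 × 1/16 = 32.125
Contribution of purple-stemmed cut-leaf: (233 − 289.125)² / 289.125 = 10.8950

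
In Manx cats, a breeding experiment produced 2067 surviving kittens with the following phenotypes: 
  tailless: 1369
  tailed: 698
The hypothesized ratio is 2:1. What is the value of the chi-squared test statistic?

Total ratio parts = 3. Expected numbers out of 2067:
  tailless: 2067 × 2/3 = 1378
  tailed: 2067 × 1/3 = 689
χ² = Σ (O − E)² / E
  tailless: (1369 − 1378)² / 1378 = 0.0588
  tailed: (698 − 689)² / 689 = 0.1176
χ² = 0.0588 + 0.1176 = 0.1764 ≈ 0.176

0.176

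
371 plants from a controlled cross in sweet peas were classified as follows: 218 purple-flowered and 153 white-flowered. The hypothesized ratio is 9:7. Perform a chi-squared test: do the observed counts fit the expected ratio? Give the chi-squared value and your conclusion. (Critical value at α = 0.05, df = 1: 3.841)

Under the 9:7 hypothesis (Σ ratio = 16, N = 371):
  purple-flowered: 371 × 9/16 = 208.6875
  white-flowered: 371 × 7/16 = 162.3125
χ² = Σ (O − E)² / E
  purple-flowered: (218 − 208.6875)² / 208.6875 = 0.4156
  white-flowered: (153 − 162.3125)² / 162.3125 = 0.5343
χ² = 0.4156 + 0.5343 = 0.9499 ≈ 0.950
Degrees of freedom = 2 − 1 = 1; critical value at α = 0.05 is 3.841.
Since 0.950 < 3.841, we fail to reject the null hypothesis — the data are consistent with the 9:7 ratio.

0.950; consistent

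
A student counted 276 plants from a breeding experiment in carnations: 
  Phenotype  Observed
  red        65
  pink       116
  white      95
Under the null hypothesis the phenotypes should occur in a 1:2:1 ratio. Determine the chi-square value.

The 1:2:1 ratio has 4 parts, so with N = 276 the expected counts are:
  red: 276 × 1/4 = 69
  pink: 276 × 2/4 = 138
  white: 276 × 1/4 = 69
χ² = Σ (O − E)² / E
  red: (65 − 69)² / 69 = 0.2319
  pink: (116 − 138)² / 138 = 3.5072
  white: (95 − 69)² / 69 = 9.7971
χ² = 0.2319 + 3.5072 + 9.7971 = 13.5362 ≈ 13.536

13.536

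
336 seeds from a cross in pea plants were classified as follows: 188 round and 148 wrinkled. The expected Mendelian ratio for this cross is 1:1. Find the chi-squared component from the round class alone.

Under the 1:1 hypothesis (Σ ratio = 2, N = 336):
  round: 336 × 1/2 = 168
  wrinkled: 336 × 1/2 = 168
Contribution of round: (188 − 168)² / 168 = 2.3810

2.381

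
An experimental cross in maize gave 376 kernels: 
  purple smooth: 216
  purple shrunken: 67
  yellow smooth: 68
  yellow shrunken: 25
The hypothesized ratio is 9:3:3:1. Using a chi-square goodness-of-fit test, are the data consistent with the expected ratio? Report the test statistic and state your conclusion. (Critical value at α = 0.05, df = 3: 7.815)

Under the 9:3:3:1 hypothesis (Σ ratio = 16, N = 376):
  purple smooth: 376 × 9/16 = 211.5
  purple shrunken: 376 × 3/16 = 70.5
  yellow smooth: 376 × 3/16 = 70.5
  yellow shrunken: 376 × 1/16 = 23.5
χ² = Σ (O − E)² / E
  purple smooth: (216 − 211.5)² / 211.5 = 0.0957
  purple shrunken: (67 − 70.5)² / 70.5 = 0.1738
  yellow smooth: (68 − 70.5)² / 70.5 = 0.0887
  yellow shrunken: (25 − 23.5)² / 23.5 = 0.0957
χ² = 0.0957 + 0.1738 + 0.0887 + 0.0957 = 0.4539 ≈ 0.454
Degrees of freedom = 4 − 1 = 3; critical value at α = 0.05 is 7.815.
Since 0.454 < 7.815, we fail to reject the null hypothesis — the data are consistent with the 9:3:3:1 ratio.

0.454; consistent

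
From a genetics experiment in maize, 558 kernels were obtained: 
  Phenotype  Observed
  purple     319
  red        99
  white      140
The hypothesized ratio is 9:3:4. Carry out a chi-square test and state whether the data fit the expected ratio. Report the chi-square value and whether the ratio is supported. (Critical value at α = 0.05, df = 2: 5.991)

Under the 9:3:4 hypothesis (Σ ratio = 16, N = 558):
  purple: 558 × 9/16 = 313.875
  red: 558 × 3/16 = 104.625
  white: 558 × 4/16 = 139.5
χ² = Σ (O − E)² / E
  purple: (319 − 313.875)² / 313.875 = 0.0837
  red: (99 − 104.625)² / 104.625 = 0.3024
  white: (140 − 139.5)² / 139.5 = 0.0018
χ² = 0.0837 + 0.3024 + 0.0018 = 0.3879 ≈ 0.388
Degrees of freedom = 3 − 1 = 2; critical value at α = 0.05 is 5.991.
Since 0.388 < 5.991, we fail to reject the null hypothesis — the data are consistent with the 9:3:4 ratio.

0.388; consistent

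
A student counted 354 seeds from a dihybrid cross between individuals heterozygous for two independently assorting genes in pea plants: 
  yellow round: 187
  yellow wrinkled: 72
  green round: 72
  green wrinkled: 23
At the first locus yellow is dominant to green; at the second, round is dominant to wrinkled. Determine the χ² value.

1.726

A dihybrid F₂ with independent assortment and complete dominance at both loci gives a 9:3:3:1 phenotypic ratio.
Under the 9:3:3:1 hypothesis (Σ ratio = 16, N = 354):
  yellow round: 354 × 9/16 = 199.125
  yellow wrinkled: 354 × 3/16 = 66.375
  green round: 354 × 3/16 = 66.375
  green wrinkled: 354 × 1/16 = 22.125
χ² = Σ (O − E)² / E
  yellow round: (187 − 199.125)² / 199.125 = 0.7383
  yellow wrinkled: (72 − 66.375)² / 66.375 = 0.4767
  green round: (72 − 66.375)² / 66.375 = 0.4767
  green wrinkled: (23 − 22.125)² / 22.125 = 0.0346
χ² = 0.7383 + 0.4767 + 0.4767 + 0.0346 = 1.7263 ≈ 1.726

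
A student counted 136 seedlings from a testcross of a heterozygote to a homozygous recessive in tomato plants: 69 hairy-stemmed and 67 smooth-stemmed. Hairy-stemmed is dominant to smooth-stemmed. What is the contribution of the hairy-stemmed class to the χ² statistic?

0.015

A testcross of a heterozygote (Aa × aa) gives a 1:1 phenotypic ratio.
Expected counts for N = 136 under a 1:1 ratio (total parts = 2):
  hairy-stemmed: 136 × 1/2 = 68
  smooth-stemmed: 136 × 1/2 = 68
Contribution of hairy-stemmed: (69 − 68)² / 68 = 0.0147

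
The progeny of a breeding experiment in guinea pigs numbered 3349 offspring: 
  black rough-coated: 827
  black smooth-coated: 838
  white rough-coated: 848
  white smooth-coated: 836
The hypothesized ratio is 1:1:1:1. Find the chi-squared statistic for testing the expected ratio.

Under the 1:1:1:1 hypothesis (Σ ratio = 4, N = 3349):
  black rough-coated: 3349 × 1/4 = 837.25
  black smooth-coated: 3349 × 1/4 = 837.25
  white rough-coated: 3349 × 1/4 = 837.25
  white smooth-coated: 3349 × 1/4 = 837.25
χ² = Σ (O − E)² / E
  black rough-coated: (827 − 837.25)² / 837.25 = 0.1255
  black smooth-coated: (838 − 837.25)² / 837.25 = 0.0007
  white rough-coated: (848 − 837.25)² / 837.25 = 0.1380
  white smooth-coated: (836 − 837.25)² / 837.25 = 0.0019
χ² = 0.1255 + 0.0007 + 0.1380 + 0.0019 = 0.2661 ≈ 0.266

0.266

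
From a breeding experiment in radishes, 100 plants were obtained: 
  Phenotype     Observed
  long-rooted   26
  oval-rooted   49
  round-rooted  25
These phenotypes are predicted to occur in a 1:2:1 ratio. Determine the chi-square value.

Expected counts for N = 100 under a 1:2:1 ratio (total parts = 4):
  long-rooted: 100 × 1/4 = 25
  oval-rooted: 100 × 2/4 = 50
  round-rooted: 100 × 1/4 = 25
χ² = Σ (O − E)² / E
  long-rooted: (26 − 25)² / 25 = 0.0400
  oval-rooted: (49 − 50)² / 50 = 0.0200
  round-rooted: (25 − 25)² / 25 = 0.0000
χ² = 0.0400 + 0.0200 + 0.0000 = 0.060

0.060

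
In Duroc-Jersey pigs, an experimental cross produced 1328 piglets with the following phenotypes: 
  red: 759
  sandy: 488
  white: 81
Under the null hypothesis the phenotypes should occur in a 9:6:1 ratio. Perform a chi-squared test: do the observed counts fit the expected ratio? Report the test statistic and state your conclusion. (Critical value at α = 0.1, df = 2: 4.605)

0.442; consistent

The 9:6:1 ratio has 16 parts, so with N = 1328 the expected counts are:
  red: 1328 × 9/16 = 747
  sandy: 1328 × 6/16 = 498
  white: 1328 × 1/16 = 83
χ² = Σ (O − E)² / E
  red: (759 − 747)² / 747 = 0.1928
  sandy: (488 − 498)² / 498 = 0.2008
  white: (81 − 83)² / 83 = 0.0482
χ² = 0.1928 + 0.2008 + 0.0482 = 0.4418 ≈ 0.442
Degrees of freedom = 3 − 1 = 2; critical value at α = 0.1 is 4.605.
Since 0.442 < 4.605, we fail to reject the null hypothesis — the data are consistent with the 9:6:1 ratio.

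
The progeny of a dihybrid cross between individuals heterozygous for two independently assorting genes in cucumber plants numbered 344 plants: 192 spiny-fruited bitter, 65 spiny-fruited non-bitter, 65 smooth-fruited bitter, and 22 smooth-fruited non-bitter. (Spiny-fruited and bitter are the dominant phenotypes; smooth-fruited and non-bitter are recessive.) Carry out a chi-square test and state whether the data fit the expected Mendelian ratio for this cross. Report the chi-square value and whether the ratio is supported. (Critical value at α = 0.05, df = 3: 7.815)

0.031; consistent

A dihybrid F₂ with independent assortment and complete dominance at both loci gives a 9:3:3:1 phenotypic ratio.
Under the 9:3:3:1 hypothesis (Σ ratio = 16, N = 344):
  spiny-fruited bitter: 344 × 9/16 = 193.5
  spiny-fruited non-bitter: 344 × 3/16 = 64.5
  smooth-fruited bitter: 344 × 3/16 = 64.5
  smooth-fruited non-bitter: 344 × 1/16 = 21.5
χ² = Σ (O − E)² / E
  spiny-fruited bitter: (192 − 193.5)² / 193.5 = 0.0116
  spiny-fruited non-bitter: (65 − 64.5)² / 64.5 = 0.0039
  smooth-fruited bitter: (65 − 64.5)² / 64.5 = 0.0039
  smooth-fruited non-bitter: (22 − 21.5)² / 21.5 = 0.0116
χ² = 0.0116 + 0.0039 + 0.0039 + 0.0116 = 0.031
Degrees of freedom = 4 − 1 = 3; critical value at α = 0.05 is 7.815.
Since 0.031 < 7.815, we fail to reject the null hypothesis — the data are consistent with the 9:3:3:1 ratio.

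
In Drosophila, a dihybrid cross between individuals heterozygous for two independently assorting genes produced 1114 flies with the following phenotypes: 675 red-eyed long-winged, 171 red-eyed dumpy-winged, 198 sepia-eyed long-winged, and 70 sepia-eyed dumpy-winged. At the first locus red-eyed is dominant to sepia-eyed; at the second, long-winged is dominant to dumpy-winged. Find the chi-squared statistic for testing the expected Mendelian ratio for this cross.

A dihybrid F₂ with independent assortment and complete dominance at both loci gives a 9:3:3:1 phenotypic ratio.
Under the 9:3:3:1 hypothesis (Σ ratio = 16, N = 1114):
  red-eyed long-winged: 1114 × 9/16 = 626.625
  red-eyed dumpy-winged: 1114 × 3/16 = 208.875
  sepia-eyed long-winged: 1114 × 3/16 = 208.875
  sepia-eyed dumpy-winged: 1114 × 1/16 = 69.625
χ² = Σ (O − E)² / E
  red-eyed long-winged: (675 − 626.625)² / 626.625 = 3.7345
  red-eyed dumpy-winged: (171 − 208.875)² / 208.875 = 6.8678
  sepia-eyed long-winged: (198 − 208.875)² / 208.875 = 0.5662
  sepia-eyed dumpy-winged: (70 − 69.625)² / 69.625 = 0.0020
χ² = 3.7345 + 6.8678 + 0.5662 + 0.0020 = 11.1705 ≈ 11.171

11.171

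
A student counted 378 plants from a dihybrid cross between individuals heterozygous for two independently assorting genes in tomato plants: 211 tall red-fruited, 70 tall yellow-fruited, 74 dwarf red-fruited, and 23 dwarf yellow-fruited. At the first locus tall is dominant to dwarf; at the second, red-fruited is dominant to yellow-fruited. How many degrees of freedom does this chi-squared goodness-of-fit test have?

3

A dihybrid F₂ with independent assortment and complete dominance at both loci gives a 9:3:3:1 phenotypic ratio.
A goodness-of-fit test with 4 phenotype classes has df = 4 − 1 = 3.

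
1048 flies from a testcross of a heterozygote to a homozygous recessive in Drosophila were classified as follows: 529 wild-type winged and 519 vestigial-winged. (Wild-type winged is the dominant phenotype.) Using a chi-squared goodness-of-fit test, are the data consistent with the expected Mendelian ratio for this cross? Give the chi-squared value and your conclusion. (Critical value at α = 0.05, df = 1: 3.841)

A testcross of a heterozygote (Aa × aa) gives a 1:1 phenotypic ratio.
Total ratio parts = 2. Expected numbers out of 1048:
  wild-type winged: 1048 × 1/2 = 524
  vestigial-winged: 1048 × 1/2 = 524
χ² = Σ (O − E)² / E
  wild-type winged: (529 − 524)² / 524 = 0.0477
  vestigial-winged: (519 − 524)² / 524 = 0.0477
χ² = 0.0477 + 0.0477 = 0.0954 ≈ 0.095
Degrees of freedom = 2 − 1 = 1; critical value at α = 0.05 is 3.841.
Since 0.095 < 3.841, we fail to reject the null hypothesis — the data are consistent with the 1:1 ratio.

0.095; consistent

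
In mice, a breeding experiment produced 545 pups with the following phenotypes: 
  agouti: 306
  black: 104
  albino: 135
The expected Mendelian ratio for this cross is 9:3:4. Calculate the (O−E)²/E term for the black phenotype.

Under the 9:3:4 hypothesis (Σ ratio = 16, N = 545):
  agouti: 545 × 9/16 = 306.5625
  black: 545 × 3/16 = 102.1875
  albino: 545 × 4/16 = 136.25
Contribution of black: (104 − 102.1875)² / 102.1875 = 0.0321

0.032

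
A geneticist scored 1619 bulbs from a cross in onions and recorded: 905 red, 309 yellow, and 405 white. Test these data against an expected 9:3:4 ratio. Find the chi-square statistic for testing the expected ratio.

0.133

Total ratio parts = 16. Expected numbers out of 1619:
  red: 1619 × 9/16 = 910.6875
  yellow: 1619 × 3/16 = 303.5625
  white: 1619 × 4/16 = 404.75
χ² = Σ (O − E)² / E
  red: (905 − 910.6875)² / 910.6875 = 0.0355
  yellow: (309 − 303.5625)² / 303.5625 = 0.0974
  white: (405 − 404.75)² / 404.75 = 0.0002
χ² = 0.0355 + 0.0974 + 0.0002 = 0.1331 ≈ 0.133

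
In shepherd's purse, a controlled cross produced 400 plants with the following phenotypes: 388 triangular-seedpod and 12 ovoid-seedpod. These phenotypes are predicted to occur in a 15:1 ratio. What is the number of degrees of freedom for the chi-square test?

A goodness-of-fit test with 2 phenotype classes has df = 2 − 1 = 1.

1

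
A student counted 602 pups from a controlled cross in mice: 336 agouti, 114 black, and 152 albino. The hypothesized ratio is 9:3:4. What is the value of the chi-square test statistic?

Total ratio parts = 16. Expected numbers out of 602:
  agouti: 602 × 9/16 = 338.625
  black: 602 × 3/16 = 112.875
  albino: 602 × 4/16 = 150.5
χ² = Σ (O − E)² / E
  agouti: (336 − 338.625)² / 338.625 = 0.0203
  black: (114 − 112.875)² / 112.875 = 0.0112
  albino: (152 − 150.5)² / 150.5 = 0.0150
χ² = 0.0203 + 0.0112 + 0.0150 = 0.0465 ≈ 0.047

0.047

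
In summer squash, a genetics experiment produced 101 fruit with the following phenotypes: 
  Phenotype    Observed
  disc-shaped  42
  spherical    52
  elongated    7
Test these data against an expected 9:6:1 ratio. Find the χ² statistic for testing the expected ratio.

9.205

The 9:6:1 ratio has 16 parts, so with N = 101 the expected counts are:
  disc-shaped: 101 × 9/16 = 56.8125
  spherical: 101 × 6/16 = 37.875
  elongated: 101 × 1/16 = 6.3125
χ² = Σ (O − E)² / E
  disc-shaped: (42 − 56.8125)² / 56.8125 = 3.8620
  spherical: (52 − 37.875)² / 37.875 = 5.2677
  elongated: (7 − 6.3125)² / 6.3125 = 0.0749
χ² = 3.8620 + 5.2677 + 0.0749 = 9.2046 ≈ 9.205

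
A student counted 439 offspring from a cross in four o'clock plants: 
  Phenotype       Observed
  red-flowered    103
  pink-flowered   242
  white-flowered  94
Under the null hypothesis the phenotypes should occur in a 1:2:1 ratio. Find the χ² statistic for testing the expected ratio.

4.982

Expected counts for N = 439 under a 1:2:1 ratio (total parts = 4):
  red-flowered: 439 × 1/4 = 109.75
  pink-flowered: 439 × 2/4 = 219.5
  white-flowered: 439 × 1/4 = 109.75
χ² = Σ (O − E)² / E
  red-flowered: (103 − 109.75)² / 109.75 = 0.4151
  pink-flowered: (242 − 219.5)² / 219.5 = 2.3064
  white-flowered: (94 − 109.75)² / 109.75 = 2.2603
χ² = 0.4151 + 2.3064 + 2.2603 = 4.9818 ≈ 4.982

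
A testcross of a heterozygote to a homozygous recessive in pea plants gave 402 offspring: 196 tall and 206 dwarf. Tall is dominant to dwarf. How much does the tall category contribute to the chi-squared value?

A testcross of a heterozygote (Aa × aa) gives a 1:1 phenotypic ratio.
The 1:1 ratio has 2 parts, so with N = 402 the expected counts are:
  tall: 402 × 1/2 = 201
  dwarf: 402 × 1/2 = 201
Contribution of tall: (196 − 201)² / 201 = 0.1244

0.124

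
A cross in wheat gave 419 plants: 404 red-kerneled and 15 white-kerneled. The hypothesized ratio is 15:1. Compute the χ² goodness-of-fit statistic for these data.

5.098

Expected counts for N = 419 under a 15:1 ratio (total parts = 16):
  red-kerneled: 419 × 15/16 = 392.8125
  white-kerneled: 419 × 1/16 = 26.1875
χ² = Σ (O − E)² / E
  red-kerneled: (404 − 392.8125)² / 392.8125 = 0.3186
  white-kerneled: (15 − 26.1875)² / 26.1875 = 4.7794
χ² = 0.3186 + 4.7794 = 5.098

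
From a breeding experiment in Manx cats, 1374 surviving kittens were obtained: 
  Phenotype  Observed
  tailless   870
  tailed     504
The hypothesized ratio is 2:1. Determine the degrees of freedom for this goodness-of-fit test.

1

A goodness-of-fit test with 2 phenotype classes has df = 2 − 1 = 1.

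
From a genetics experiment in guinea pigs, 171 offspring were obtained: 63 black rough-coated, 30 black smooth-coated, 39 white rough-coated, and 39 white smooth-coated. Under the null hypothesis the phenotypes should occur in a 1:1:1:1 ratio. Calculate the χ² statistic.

Expected counts for N = 171 under a 1:1:1:1 ratio (total parts = 4):
  black rough-coated: 171 × 1/4 = 42.75
  black smooth-coated: 171 × 1/4 = 42.75
  white rough-coated: 171 × 1/4 = 42.75
  white smooth-coated: 171 × 1/4 = 42.75
χ² = Σ (O − E)² / E
  black rough-coated: (63 − 42.75)² / 42.75 = 9.5921
  black smooth-coated: (30 − 42.75)² / 42.75 = 3.8026
  white rough-coated: (39 − 42.75)² / 42.75 = 0.3289
  white smooth-coated: (39 − 42.75)² / 42.75 = 0.3289
χ² = 9.5921 + 3.8026 + 0.3289 + 0.3289 = 14.0525 ≈ 14.053

14.053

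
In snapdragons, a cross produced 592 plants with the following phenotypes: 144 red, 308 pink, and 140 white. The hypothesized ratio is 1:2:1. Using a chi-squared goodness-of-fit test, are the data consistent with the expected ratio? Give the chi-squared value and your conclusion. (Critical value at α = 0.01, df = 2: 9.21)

1.027; consistent

The 1:2:1 ratio has 4 parts, so with N = 592 the expected counts are:
  red: 592 × 1/4 = 148
  pink: 592 × 2/4 = 296
  white: 592 × 1/4 = 148
χ² = Σ (O − E)² / E
  red: (144 − 148)² / 148 = 0.1081
  pink: (308 − 296)² / 296 = 0.4865
  white: (140 − 148)² / 148 = 0.4324
χ² = 0.1081 + 0.4865 + 0.4324 = 1.027
Degrees of freedom = 3 − 1 = 2; critical value at α = 0.01 is 9.21.
Since 1.027 < 9.21, we fail to reject the null hypothesis — the data are consistent with the 1:2:1 ratio.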